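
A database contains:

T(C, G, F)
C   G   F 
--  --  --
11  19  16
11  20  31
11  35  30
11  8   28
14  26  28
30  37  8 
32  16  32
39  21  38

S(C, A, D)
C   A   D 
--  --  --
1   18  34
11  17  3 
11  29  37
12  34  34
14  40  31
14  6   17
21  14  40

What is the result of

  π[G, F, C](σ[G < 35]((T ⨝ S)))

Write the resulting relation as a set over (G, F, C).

{(19, 16, 11), (20, 31, 11), (26, 28, 14), (8, 28, 11)}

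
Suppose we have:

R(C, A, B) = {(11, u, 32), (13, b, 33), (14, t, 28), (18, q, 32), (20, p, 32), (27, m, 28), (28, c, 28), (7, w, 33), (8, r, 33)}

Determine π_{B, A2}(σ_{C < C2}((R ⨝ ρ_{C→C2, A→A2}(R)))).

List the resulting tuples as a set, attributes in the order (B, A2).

{(28, c), (28, m), (32, p), (32, q), (33, b), (33, r)}

ρ[C→C2, A→A2]: schema becomes (C2, A2, B); tuples unchanged.
Joining R and ρ_{C→C2, A→A2}(R) on B yields {(11, u, 32, 11, u), (11, u, 32, 18, q), (11, u, 32, 20, p), (13, b, 33, 13, b), (13, b, 33, 7, w), (13, b, 33, 8, r), (14, t, 28, 14, t), (14, t, 28, 27, m), (14, t, 28, 28, c), (18, q, 32, 11, u), (18, q, 32, 18, q), (18, q, 32, 20, p), (20, p, 32, 11, u), (20, p, 32, 18, q), (20, p, 32, 20, p), (27, m, 28, 14, t), (27, m, 28, 27, m), (27, m, 28, 28, c), (28, c, 28, 14, t), (28, c, 28, 27, m), (28, c, 28, 28, c), (7, w, 33, 13, b), (7, w, 33, 7, w), (7, w, 33, 8, r), (8, r, 33, 13, b), (8, r, 33, 7, w), (8, r, 33, 8, r)}.
Selection C < C2: {(11, u, 32, 18, q), (11, u, 32, 20, p), (14, t, 28, 27, m), (14, t, 28, 28, c), (18, q, 32, 20, p), (27, m, 28, 28, c), (7, w, 33, 13, b), (7, w, 33, 8, r), (8, r, 33, 13, b)}
π_{B, A2} gives {(28, c), (28, m), (32, p), (32, q), (33, b), (33, r)} (3 duplicate(s) eliminated).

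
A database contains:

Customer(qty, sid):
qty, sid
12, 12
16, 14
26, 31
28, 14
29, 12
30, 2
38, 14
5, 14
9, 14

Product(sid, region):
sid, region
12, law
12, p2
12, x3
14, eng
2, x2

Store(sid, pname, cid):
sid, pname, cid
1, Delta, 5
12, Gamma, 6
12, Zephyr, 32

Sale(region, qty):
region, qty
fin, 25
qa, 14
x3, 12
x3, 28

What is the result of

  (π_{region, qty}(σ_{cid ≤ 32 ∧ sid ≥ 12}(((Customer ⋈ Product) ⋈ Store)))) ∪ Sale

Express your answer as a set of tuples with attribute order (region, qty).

Natural join on sid: {(12, 12, law), (12, 12, p2), (12, 12, x3), (16, 14, eng), (28, 14, eng), (29, 12, law), (29, 12, p2), (29, 12, x3), (30, 2, x2), (38, 14, eng), (5, 14, eng), (9, 14, eng)}
Natural join on sid: {(12, 12, law, Gamma, 6), (12, 12, law, Zephyr, 32), (12, 12, p2, Gamma, 6), (12, 12, p2, Zephyr, 32), (12, 12, x3, Gamma, 6), (12, 12, x3, Zephyr, 32), (29, 12, law, Gamma, 6), (29, 12, law, Zephyr, 32), (29, 12, p2, Gamma, 6), (29, 12, p2, Zephyr, 32), (29, 12, x3, Gamma, 6), (29, 12, x3, Zephyr, 32)}
Selection cid ≤ 32 ∧ sid ≥ 12: {(12, 12, law, Gamma, 6), (12, 12, law, Zephyr, 32), (12, 12, p2, Gamma, 6), (12, 12, p2, Zephyr, 32), (12, 12, x3, Gamma, 6), (12, 12, x3, Zephyr, 32), (29, 12, law, Gamma, 6), (29, 12, law, Zephyr, 32), (29, 12, p2, Gamma, 6), (29, 12, p2, Zephyr, 32), (29, 12, x3, Gamma, 6), (29, 12, x3, Zephyr, 32)}
Projecting to region, qty (6 duplicate(s) eliminated): {(law, 12), (law, 29), (p2, 12), (p2, 29), (x3, 12), (x3, 29)}
Set union of the two operands is {(fin, 25), (law, 12), (law, 29), (p2, 12), (p2, 29), (qa, 14), (x3, 12), (x3, 28), (x3, 29)}.

{(fin, 25), (law, 12), (law, 29), (p2, 12), (p2, 29), (qa, 14), (x3, 12), (x3, 28), (x3, 29)}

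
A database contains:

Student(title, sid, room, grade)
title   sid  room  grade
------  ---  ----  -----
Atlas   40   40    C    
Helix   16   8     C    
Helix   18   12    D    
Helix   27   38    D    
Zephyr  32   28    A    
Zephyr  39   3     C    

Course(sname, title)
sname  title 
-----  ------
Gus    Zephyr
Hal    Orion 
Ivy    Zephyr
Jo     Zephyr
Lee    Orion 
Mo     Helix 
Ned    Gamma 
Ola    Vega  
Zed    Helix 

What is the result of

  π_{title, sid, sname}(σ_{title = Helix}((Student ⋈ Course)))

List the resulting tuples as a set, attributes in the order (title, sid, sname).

Natural join on title: {(Helix, 16, 8, C, Mo), (Helix, 16, 8, C, Zed), (Helix, 18, 12, D, Mo), (Helix, 18, 12, D, Zed), (Helix, 27, 38, D, Mo), (Helix, 27, 38, D, Zed), (Zephyr, 32, 28, A, Gus), (Zephyr, 32, 28, A, Ivy), (Zephyr, 32, 28, A, Jo), (Zephyr, 39, 3, C, Gus), (Zephyr, 39, 3, C, Ivy), (Zephyr, 39, 3, C, Jo)}
σ[title = Helix]: keep tuples satisfying title = Helix → {(Helix, 16, 8, C, Mo), (Helix, 16, 8, C, Zed), (Helix, 18, 12, D, Mo), (Helix, 18, 12, D, Zed), (Helix, 27, 38, D, Mo), (Helix, 27, 38, D, Zed)}
π[title, sid, sname]: project onto (title, sid, sname) → {(Helix, 16, Mo), (Helix, 16, Zed), (Helix, 18, Mo), (Helix, 18, Zed), (Helix, 27, Mo), (Helix, 27, Zed)}

{(Helix, 16, Mo), (Helix, 16, Zed), (Helix, 18, Mo), (Helix, 18, Zed), (Helix, 27, Mo), (Helix, 27, Zed)}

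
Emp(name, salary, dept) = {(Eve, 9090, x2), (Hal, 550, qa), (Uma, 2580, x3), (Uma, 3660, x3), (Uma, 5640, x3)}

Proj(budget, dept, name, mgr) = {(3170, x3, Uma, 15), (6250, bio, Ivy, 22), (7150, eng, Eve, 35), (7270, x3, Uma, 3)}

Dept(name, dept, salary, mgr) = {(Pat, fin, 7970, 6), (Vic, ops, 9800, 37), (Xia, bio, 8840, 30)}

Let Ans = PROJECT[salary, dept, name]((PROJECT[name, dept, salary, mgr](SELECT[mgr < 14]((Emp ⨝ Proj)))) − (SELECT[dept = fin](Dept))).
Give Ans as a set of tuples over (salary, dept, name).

Joining Emp and Proj on name, dept yields {(Uma, 2580, x3, 3170, 15), (Uma, 2580, x3, 7270, 3), (Uma, 3660, x3, 3170, 15), (Uma, 3660, x3, 7270, 3), (Uma, 5640, x3, 3170, 15), (Uma, 5640, x3, 7270, 3)}.
Apply σ_{mgr < 14}; surviving tuples: {(Uma, 2580, x3, 7270, 3), (Uma, 3660, x3, 7270, 3), (Uma, 5640, x3, 7270, 3)}
π[name, dept, salary, mgr]: project onto (name, dept, salary, mgr) → {(Uma, x3, 2580, 3), (Uma, x3, 3660, 3), (Uma, x3, 5640, 3)}
Apply σ_{dept = fin}; surviving tuples: {(Pat, fin, 7970, 6)}
Taking the difference: {(Uma, x3, 2580, 3), (Uma, x3, 3660, 3), (Uma, x3, 5640, 3)}
π[salary, dept, name]: project onto (salary, dept, name) → {(2580, x3, Uma), (3660, x3, Uma), (5640, x3, Uma)}

{(2580, x3, Uma), (3660, x3, Uma), (5640, x3, Uma)}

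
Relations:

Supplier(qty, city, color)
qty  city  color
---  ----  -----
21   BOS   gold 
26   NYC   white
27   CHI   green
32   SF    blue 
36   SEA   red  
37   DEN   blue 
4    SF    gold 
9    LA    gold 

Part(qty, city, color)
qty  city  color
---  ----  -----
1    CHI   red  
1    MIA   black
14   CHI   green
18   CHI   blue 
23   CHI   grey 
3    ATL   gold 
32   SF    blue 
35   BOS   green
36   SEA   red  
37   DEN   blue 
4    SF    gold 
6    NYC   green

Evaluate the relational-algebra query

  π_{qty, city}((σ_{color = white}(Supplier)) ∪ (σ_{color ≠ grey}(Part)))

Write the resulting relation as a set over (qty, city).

{(1, CHI), (1, MIA), (14, CHI), (18, CHI), (26, NYC), (3, ATL), (32, SF), (35, BOS), (36, SEA), (37, DEN), (4, SF), (6, NYC)}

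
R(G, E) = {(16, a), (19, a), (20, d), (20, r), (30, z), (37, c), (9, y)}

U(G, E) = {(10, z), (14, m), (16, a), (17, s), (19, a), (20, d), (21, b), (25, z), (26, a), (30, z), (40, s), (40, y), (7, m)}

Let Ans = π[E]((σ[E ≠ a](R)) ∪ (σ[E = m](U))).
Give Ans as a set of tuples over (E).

{c, d, m, r, y, z}

σ[E ≠ a]: keep tuples satisfying E ≠ a → {(20, d), (20, r), (30, z), (37, c), (9, y)}
σ[E = m]: keep tuples satisfying E = m → {(14, m), (7, m)}
Set union of the two operands is {(14, m), (20, d), (20, r), (30, z), (37, c), (7, m), (9, y)}.
π[E]: project onto (E) (1 duplicate(s) eliminated) → {c, d, m, r, y, z}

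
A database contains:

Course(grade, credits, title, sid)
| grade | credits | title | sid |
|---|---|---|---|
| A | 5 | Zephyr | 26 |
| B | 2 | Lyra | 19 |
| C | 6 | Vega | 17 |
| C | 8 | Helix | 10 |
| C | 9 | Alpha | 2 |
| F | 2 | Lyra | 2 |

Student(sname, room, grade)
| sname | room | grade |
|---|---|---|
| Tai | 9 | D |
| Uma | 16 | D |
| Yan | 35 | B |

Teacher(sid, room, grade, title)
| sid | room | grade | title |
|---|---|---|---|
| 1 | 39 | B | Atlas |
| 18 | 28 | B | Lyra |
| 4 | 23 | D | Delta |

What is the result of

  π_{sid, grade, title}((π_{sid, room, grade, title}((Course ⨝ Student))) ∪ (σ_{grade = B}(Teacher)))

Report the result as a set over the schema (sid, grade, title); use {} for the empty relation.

{(1, B, Atlas), (18, B, Lyra), (19, B, Lyra)}

Joining Course and Student on grade yields {(B, 2, Lyra, 19, Yan, 35)}.
π_{sid, room, grade, title} gives {(19, 35, B, Lyra)}.
Selection grade = B: {(1, 39, B, Atlas), (18, 28, B, Lyra)}
Union: {(19, 35, B, Lyra)} with {(1, 39, B, Atlas), (18, 28, B, Lyra)} → {(1, 39, B, Atlas), (18, 28, B, Lyra), (19, 35, B, Lyra)}
π_{sid, grade, title} gives {(1, B, Atlas), (18, B, Lyra), (19, B, Lyra)}.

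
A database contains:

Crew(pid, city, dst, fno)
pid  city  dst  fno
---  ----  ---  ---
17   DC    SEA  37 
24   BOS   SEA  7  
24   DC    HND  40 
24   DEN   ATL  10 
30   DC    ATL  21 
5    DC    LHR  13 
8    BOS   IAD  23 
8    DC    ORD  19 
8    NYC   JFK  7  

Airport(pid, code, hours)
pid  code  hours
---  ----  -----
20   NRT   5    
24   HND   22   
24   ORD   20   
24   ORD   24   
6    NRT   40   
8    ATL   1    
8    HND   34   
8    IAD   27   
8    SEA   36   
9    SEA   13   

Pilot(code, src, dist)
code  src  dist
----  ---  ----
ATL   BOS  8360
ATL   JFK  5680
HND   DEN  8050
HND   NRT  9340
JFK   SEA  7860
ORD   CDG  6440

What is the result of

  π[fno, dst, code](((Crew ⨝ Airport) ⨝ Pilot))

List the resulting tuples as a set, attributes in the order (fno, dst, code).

Joining Crew and Airport on pid yields {(24, BOS, SEA, 7, HND, 22), (24, BOS, SEA, 7, ORD, 20), (24, BOS, SEA, 7, ORD, 24), (24, DC, HND, 40, HND, 22), (24, DC, HND, 40, ORD, 20), (24, DC, HND, 40, ORD, 24), (24, DEN, ATL, 10, HND, 22), (24, DEN, ATL, 10, ORD, 20), (24, DEN, ATL, 10, ORD, 24), (8, BOS, IAD, 23, ATL, 1), (8, BOS, IAD, 23, HND, 34), (8, BOS, IAD, 23, IAD, 27), (8, BOS, IAD, 23, SEA, 36), (8, DC, ORD, 19, ATL, 1), (8, DC, ORD, 19, HND, 34), (8, DC, ORD, 19, IAD, 27), (8, DC, ORD, 19, SEA, 36), (8, NYC, JFK, 7, ATL, 1), (8, NYC, JFK, 7, HND, 34), (8, NYC, JFK, 7, IAD, 27), (8, NYC, JFK, 7, SEA, 36)}.
Joining (Crew ⨝ Airport) and Pilot on code yields {(24, BOS, SEA, 7, HND, 22, DEN, 8050), (24, BOS, SEA, 7, HND, 22, NRT, 9340), (24, BOS, SEA, 7, ORD, 20, CDG, 6440), (24, BOS, SEA, 7, ORD, 24, CDG, 6440), (24, DC, HND, 40, HND, 22, DEN, 8050), (24, DC, HND, 40, HND, 22, NRT, 9340), (24, DC, HND, 40, ORD, 20, CDG, 6440), (24, DC, HND, 40, ORD, 24, CDG, 6440), (24, DEN, ATL, 10, HND, 22, DEN, 8050), (24, DEN, ATL, 10, HND, 22, NRT, 9340), (24, DEN, ATL, 10, ORD, 20, CDG, 6440), (24, DEN, ATL, 10, ORD, 24, CDG, 6440), (8, BOS, IAD, 23, ATL, 1, BOS, 8360), (8, BOS, IAD, 23, ATL, 1, JFK, 5680), (8, BOS, IAD, 23, HND, 34, DEN, 8050), (8, BOS, IAD, 23, HND, 34, NRT, 9340), (8, DC, ORD, 19, ATL, 1, BOS, 8360), (8, DC, ORD, 19, ATL, 1, JFK, 5680), (8, DC, ORD, 19, HND, 34, DEN, 8050), (8, DC, ORD, 19, HND, 34, NRT, 9340), (8, NYC, JFK, 7, ATL, 1, BOS, 8360), (8, NYC, JFK, 7, ATL, 1, JFK, 5680), (8, NYC, JFK, 7, HND, 34, DEN, 8050), (8, NYC, JFK, 7, HND, 34, NRT, 9340)}.
Keep only column(s) fno, dst, code (12 duplicate(s) eliminated): {(10, ATL, HND), (10, ATL, ORD), (19, ORD, ATL), (19, ORD, HND), (23, IAD, ATL), (23, IAD, HND), (40, HND, HND), (40, HND, ORD), (7, JFK, ATL), (7, JFK, HND), (7, SEA, HND), (7, SEA, ORD)}

{(10, ATL, HND), (10, ATL, ORD), (19, ORD, ATL), (19, ORD, HND), (23, IAD, ATL), (23, IAD, HND), (40, HND, HND), (40, HND, ORD), (7, JFK, ATL), (7, JFK, HND), (7, SEA, HND), (7, SEA, ORD)}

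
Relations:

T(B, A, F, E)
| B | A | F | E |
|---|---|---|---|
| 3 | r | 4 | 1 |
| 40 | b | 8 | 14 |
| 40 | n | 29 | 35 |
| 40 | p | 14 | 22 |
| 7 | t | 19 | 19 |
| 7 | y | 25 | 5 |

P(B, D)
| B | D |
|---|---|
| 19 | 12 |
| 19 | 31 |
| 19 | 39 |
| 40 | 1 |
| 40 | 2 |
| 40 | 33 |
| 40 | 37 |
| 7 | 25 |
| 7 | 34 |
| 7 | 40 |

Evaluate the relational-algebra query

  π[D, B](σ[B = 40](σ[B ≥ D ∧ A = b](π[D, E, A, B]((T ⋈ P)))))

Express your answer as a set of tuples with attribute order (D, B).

{(1, 40), (2, 40), (33, 40), (37, 40)}

T ⋈ P (natural join on B): {(40, b, 8, 14, 1), (40, b, 8, 14, 2), (40, b, 8, 14, 33), (40, b, 8, 14, 37), (40, n, 29, 35, 1), (40, n, 29, 35, 2), (40, n, 29, 35, 33), (40, n, 29, 35, 37), (40, p, 14, 22, 1), (40, p, 14, 22, 2), (40, p, 14, 22, 33), (40, p, 14, 22, 37), (7, t, 19, 19, 25), (7, t, 19, 19, 34), (7, t, 19, 19, 40), (7, y, 25, 5, 25), (7, y, 25, 5, 34), (7, y, 25, 5, 40)}
Keep only column(s) D, E, A, B: {(1, 14, b, 40), (1, 22, p, 40), (1, 35, n, 40), (2, 14, b, 40), (2, 22, p, 40), (2, 35, n, 40), (25, 19, t, 7), (25, 5, y, 7), (33, 14, b, 40), (33, 22, p, 40), (33, 35, n, 40), (34, 19, t, 7), (34, 5, y, 7), (37, 14, b, 40), (37, 22, p, 40), (37, 35, n, 40), (40, 19, t, 7), (40, 5, y, 7)}
Selection B ≥ D ∧ A = b: {(1, 14, b, 40), (2, 14, b, 40), (33, 14, b, 40), (37, 14, b, 40)}
Selection B = 40: {(1, 14, b, 40), (2, 14, b, 40), (33, 14, b, 40), (37, 14, b, 40)}
Keep only column(s) D, B: {(1, 40), (2, 40), (33, 40), (37, 40)}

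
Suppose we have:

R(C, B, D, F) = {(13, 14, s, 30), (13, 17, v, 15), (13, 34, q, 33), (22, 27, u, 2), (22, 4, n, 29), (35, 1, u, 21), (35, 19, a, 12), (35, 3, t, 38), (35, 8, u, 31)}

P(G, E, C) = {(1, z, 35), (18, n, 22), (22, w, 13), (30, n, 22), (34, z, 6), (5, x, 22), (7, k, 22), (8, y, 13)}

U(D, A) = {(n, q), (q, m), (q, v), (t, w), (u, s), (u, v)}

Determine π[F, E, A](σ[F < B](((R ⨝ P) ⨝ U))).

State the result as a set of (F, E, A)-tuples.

{(2, k, s), (2, k, v), (2, n, s), (2, n, v), (2, x, s), (2, x, v), (33, w, m), (33, w, v), (33, y, m), (33, y, v)}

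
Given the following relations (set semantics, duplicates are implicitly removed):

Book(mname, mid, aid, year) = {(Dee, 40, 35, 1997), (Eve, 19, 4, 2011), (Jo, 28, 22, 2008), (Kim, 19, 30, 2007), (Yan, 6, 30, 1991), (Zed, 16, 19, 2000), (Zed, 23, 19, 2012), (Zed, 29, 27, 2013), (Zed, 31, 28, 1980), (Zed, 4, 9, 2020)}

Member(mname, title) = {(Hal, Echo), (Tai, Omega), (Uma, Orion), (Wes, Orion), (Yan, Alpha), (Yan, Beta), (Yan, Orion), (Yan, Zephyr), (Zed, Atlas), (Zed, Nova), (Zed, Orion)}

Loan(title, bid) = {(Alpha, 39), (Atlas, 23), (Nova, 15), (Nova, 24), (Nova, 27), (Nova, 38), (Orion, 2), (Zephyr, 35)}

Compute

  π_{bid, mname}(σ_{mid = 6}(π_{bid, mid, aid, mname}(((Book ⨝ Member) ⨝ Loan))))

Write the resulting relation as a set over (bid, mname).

{(2, Yan), (35, Yan), (39, Yan)}

Natural join on mname: {(Yan, 6, 30, 1991, Alpha), (Yan, 6, 30, 1991, Beta), (Yan, 6, 30, 1991, Orion), (Yan, 6, 30, 1991, Zephyr), (Zed, 16, 19, 2000, Atlas), (Zed, 16, 19, 2000, Nova), (Zed, 16, 19, 2000, Orion), (Zed, 23, 19, 2012, Atlas), (Zed, 23, 19, 2012, Nova), (Zed, 23, 19, 2012, Orion), (Zed, 29, 27, 2013, Atlas), (Zed, 29, 27, 2013, Nova), (Zed, 29, 27, 2013, Orion), (Zed, 31, 28, 1980, Atlas), (Zed, 31, 28, 1980, Nova), (Zed, 31, 28, 1980, Orion), (Zed, 4, 9, 2020, Atlas), (Zed, 4, 9, 2020, Nova), (Zed, 4, 9, 2020, Orion)}
Natural join on title: {(Yan, 6, 30, 1991, Alpha, 39), (Yan, 6, 30, 1991, Orion, 2), (Yan, 6, 30, 1991, Zephyr, 35), (Zed, 16, 19, 2000, Atlas, 23), (Zed, 16, 19, 2000, Nova, 15), (Zed, 16, 19, 2000, Nova, 24), (Zed, 16, 19, 2000, Nova, 27), (Zed, 16, 19, 2000, Nova, 38), (Zed, 16, 19, 2000, Orion, 2), (Zed, 23, 19, 2012, Atlas, 23), (Zed, 23, 19, 2012, Nova, 15), (Zed, 23, 19, 2012, Nova, 24), (Zed, 23, 19, 2012, Nova, 27), (Zed, 23, 19, 2012, Nova, 38), (Zed, 23, 19, 2012, Orion, 2), (Zed, 29, 27, 2013, Atlas, 23), (Zed, 29, 27, 2013, Nova, 15), (Zed, 29, 27, 2013, Nova, 24), (Zed, 29, 27, 2013, Nova, 27), (Zed, 29, 27, 2013, Nova, 38), (Zed, 29, 27, 2013, Orion, 2), (Zed, 31, 28, 1980, Atlas, 23), (Zed, 31, 28, 1980, Nova, 15), (Zed, 31, 28, 1980, Nova, 24), (Zed, 31, 28, 1980, Nova, 27), (Zed, 31, 28, 1980, Nova, 38), (Zed, 31, 28, 1980, Orion, 2), (Zed, 4, 9, 2020, Atlas, 23), (Zed, 4, 9, 2020, Nova, 15), (Zed, 4, 9, 2020, Nova, 24), (Zed, 4, 9, 2020, Nova, 27), (Zed, 4, 9, 2020, Nova, 38), (Zed, 4, 9, 2020, Orion, 2)}
π_{bid, mid, aid, mname} gives {(15, 16, 19, Zed), (15, 23, 19, Zed), (15, 29, 27, Zed), (15, 31, 28, Zed), (15, 4, 9, Zed), (2, 16, 19, Zed), (2, 23, 19, Zed), (2, 29, 27, Zed), (2, 31, 28, Zed), (2, 4, 9, Zed), (2, 6, 30, Yan), (23, 16, 19, Zed), (23, 23, 19, Zed), (23, 29, 27, Zed), (23, 31, 28, Zed), (23, 4, 9, Zed), (24, 16, 19, Zed), (24, 23, 19, Zed), (24, 29, 27, Zed), (24, 31, 28, Zed), (24, 4, 9, Zed), (27, 16, 19, Zed), (27, 23, 19, Zed), (27, 29, 27, Zed), (27, 31, 28, Zed), (27, 4, 9, Zed), (35, 6, 30, Yan), (38, 16, 19, Zed), (38, 23, 19, Zed), (38, 29, 27, Zed), (38, 31, 28, Zed), (38, 4, 9, Zed), (39, 6, 30, Yan)}.
Apply σ_{mid = 6}; surviving tuples: {(2, 6, 30, Yan), (35, 6, 30, Yan), (39, 6, 30, Yan)}
π_{bid, mname} gives {(2, Yan), (35, Yan), (39, Yan)}.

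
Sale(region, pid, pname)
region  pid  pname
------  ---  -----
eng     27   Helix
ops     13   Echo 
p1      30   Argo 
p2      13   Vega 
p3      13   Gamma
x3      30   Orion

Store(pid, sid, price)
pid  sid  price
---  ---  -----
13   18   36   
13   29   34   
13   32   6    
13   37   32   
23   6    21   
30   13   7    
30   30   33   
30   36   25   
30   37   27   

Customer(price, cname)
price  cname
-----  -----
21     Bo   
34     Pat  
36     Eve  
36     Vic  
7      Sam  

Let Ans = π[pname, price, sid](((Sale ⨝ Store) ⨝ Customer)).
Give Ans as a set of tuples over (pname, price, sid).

{(Argo, 7, 13), (Echo, 34, 29), (Echo, 36, 18), (Gamma, 34, 29), (Gamma, 36, 18), (Orion, 7, 13), (Vega, 34, 29), (Vega, 36, 18)}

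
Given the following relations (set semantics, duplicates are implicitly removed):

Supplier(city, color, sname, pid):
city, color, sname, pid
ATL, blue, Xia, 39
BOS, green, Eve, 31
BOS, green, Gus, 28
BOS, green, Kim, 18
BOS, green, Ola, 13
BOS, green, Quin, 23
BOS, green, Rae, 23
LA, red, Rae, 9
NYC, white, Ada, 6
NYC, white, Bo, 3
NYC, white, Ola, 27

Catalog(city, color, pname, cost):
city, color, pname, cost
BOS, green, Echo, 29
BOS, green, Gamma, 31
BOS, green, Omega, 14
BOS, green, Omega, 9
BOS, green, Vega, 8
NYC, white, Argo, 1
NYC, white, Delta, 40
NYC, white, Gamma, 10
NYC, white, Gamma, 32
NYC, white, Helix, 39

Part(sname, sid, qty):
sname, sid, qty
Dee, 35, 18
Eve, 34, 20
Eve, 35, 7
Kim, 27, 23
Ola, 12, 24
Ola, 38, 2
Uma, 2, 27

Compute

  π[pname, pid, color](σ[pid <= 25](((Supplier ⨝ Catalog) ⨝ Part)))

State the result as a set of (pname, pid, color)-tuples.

{(Echo, 13, green), (Echo, 18, green), (Gamma, 13, green), (Gamma, 18, green), (Omega, 13, green), (Omega, 18, green), (Vega, 13, green), (Vega, 18, green)}

Natural join on city, color: {(BOS, green, Eve, 31, Echo, 29), (BOS, green, Eve, 31, Gamma, 31), (BOS, green, Eve, 31, Omega, 14), (BOS, green, Eve, 31, Omega, 9), (BOS, green, Eve, 31, Vega, 8), (BOS, green, Gus, 28, Echo, 29), (BOS, green, Gus, 28, Gamma, 31), (BOS, green, Gus, 28, Omega, 14), (BOS, green, Gus, 28, Omega, 9), (BOS, green, Gus, 28, Vega, 8), (BOS, green, Kim, 18, Echo, 29), (BOS, green, Kim, 18, Gamma, 31), (BOS, green, Kim, 18, Omega, 14), (BOS, green, Kim, 18, Omega, 9), (BOS, green, Kim, 18, Vega, 8), (BOS, green, Ola, 13, Echo, 29), (BOS, green, Ola, 13, Gamma, 31), (BOS, green, Ola, 13, Omega, 14), (BOS, green, Ola, 13, Omega, 9), (BOS, green, Ola, 13, Vega, 8), (BOS, green, Quin, 23, Echo, 29), (BOS, green, Quin, 23, Gamma, 31), (BOS, green, Quin, 23, Omega, 14), (BOS, green, Quin, 23, Omega, 9), (BOS, green, Quin, 23, Vega, 8), (BOS, green, Rae, 23, Echo, 29), (BOS, green, Rae, 23, Gamma, 31), (BOS, green, Rae, 23, Omega, 14), (BOS, green, Rae, 23, Omega, 9), (BOS, green, Rae, 23, Vega, 8), (NYC, white, Ada, 6, Argo, 1), (NYC, white, Ada, 6, Delta, 40), (NYC, white, Ada, 6, Gamma, 10), (NYC, white, Ada, 6, Gamma, 32), (NYC, white, Ada, 6, Helix, 39), (NYC, white, Bo, 3, Argo, 1), (NYC, white, Bo, 3, Delta, 40), (NYC, white, Bo, 3, Gamma, 10), (NYC, white, Bo, 3, Gamma, 32), (NYC, white, Bo, 3, Helix, 39), (NYC, white, Ola, 27, Argo, 1), (NYC, white, Ola, 27, Delta, 40), (NYC, white, Ola, 27, Gamma, 10), (NYC, white, Ola, 27, Gamma, 32), (NYC, white, Ola, 27, Helix, 39)}
Natural join on sname: {(BOS, green, Eve, 31, Echo, 29, 34, 20), (BOS, green, Eve, 31, Echo, 29, 35, 7), (BOS, green, Eve, 31, Gamma, 31, 34, 20), (BOS, green, Eve, 31, Gamma, 31, 35, 7), (BOS, green, Eve, 31, Omega, 14, 34, 20), (BOS, green, Eve, 31, Omega, 14, 35, 7), (BOS, green, Eve, 31, Omega, 9, 34, 20), (BOS, green, Eve, 31, Omega, 9, 35, 7), (BOS, green, Eve, 31, Vega, 8, 34, 20), (BOS, green, Eve, 31, Vega, 8, 35, 7), (BOS, green, Kim, 18, Echo, 29, 27, 23), (BOS, green, Kim, 18, Gamma, 31, 27, 23), (BOS, green, Kim, 18, Omega, 14, 27, 23), (BOS, green, Kim, 18, Omega, 9, 27, 23), (BOS, green, Kim, 18, Vega, 8, 27, 23), (BOS, green, Ola, 13, Echo, 29, 12, 24), (BOS, green, Ola, 13, Echo, 29, 38, 2), (BOS, green, Ola, 13, Gamma, 31, 12, 24), (BOS, green, Ola, 13, Gamma, 31, 38, 2), (BOS, green, Ola, 13, Omega, 14, 12, 24), (BOS, green, Ola, 13, Omega, 14, 38, 2), (BOS, green, Ola, 13, Omega, 9, 12, 24), (BOS, green, Ola, 13, Omega, 9, 38, 2), (BOS, green, Ola, 13, Vega, 8, 12, 24), (BOS, green, Ola, 13, Vega, 8, 38, 2), (NYC, white, Ola, 27, Argo, 1, 12, 24), (NYC, white, Ola, 27, Argo, 1, 38, 2), (NYC, white, Ola, 27, Delta, 40, 12, 24), (NYC, white, Ola, 27, Delta, 40, 38, 2), (NYC, white, Ola, 27, Gamma, 10, 12, 24), (NYC, white, Ola, 27, Gamma, 10, 38, 2), (NYC, white, Ola, 27, Gamma, 32, 12, 24), (NYC, white, Ola, 27, Gamma, 32, 38, 2), (NYC, white, Ola, 27, Helix, 39, 12, 24), (NYC, white, Ola, 27, Helix, 39, 38, 2)}
σ[pid <= 25]: keep tuples satisfying pid <= 25 → {(BOS, green, Kim, 18, Echo, 29, 27, 23), (BOS, green, Kim, 18, Gamma, 31, 27, 23), (BOS, green, Kim, 18, Omega, 14, 27, 23), (BOS, green, Kim, 18, Omega, 9, 27, 23), (BOS, green, Kim, 18, Vega, 8, 27, 23), (BOS, green, Ola, 13, Echo, 29, 12, 24), (BOS, green, Ola, 13, Echo, 29, 38, 2), (BOS, green, Ola, 13, Gamma, 31, 12, 24), (BOS, green, Ola, 13, Gamma, 31, 38, 2), (BOS, green, Ola, 13, Omega, 14, 12, 24), (BOS, green, Ola, 13, Omega, 14, 38, 2), (BOS, green, Ola, 13, Omega, 9, 12, 24), (BOS, green, Ola, 13, Omega, 9, 38, 2), (BOS, green, Ola, 13, Vega, 8, 12, 24), (BOS, green, Ola, 13, Vega, 8, 38, 2)}
Projecting to pname, pid, color (7 duplicate(s) eliminated): {(Echo, 13, green), (Echo, 18, green), (Gamma, 13, green), (Gamma, 18, green), (Omega, 13, green), (Omega, 18, green), (Vega, 13, green), (Vega, 18, green)}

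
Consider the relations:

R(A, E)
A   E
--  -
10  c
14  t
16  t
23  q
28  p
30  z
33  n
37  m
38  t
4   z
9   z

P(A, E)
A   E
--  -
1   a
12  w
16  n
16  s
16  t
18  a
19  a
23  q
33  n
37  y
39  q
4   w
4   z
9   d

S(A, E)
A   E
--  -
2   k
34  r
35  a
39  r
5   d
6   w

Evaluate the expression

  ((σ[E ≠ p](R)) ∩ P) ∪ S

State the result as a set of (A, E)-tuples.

{(16, t), (2, k), (23, q), (33, n), (34, r), (35, a), (39, r), (4, z), (5, d), (6, w)}

σ[E ≠ p]: keep tuples satisfying E ≠ p → {(10, c), (14, t), (16, t), (23, q), (30, z), (33, n), (37, m), (38, t), (4, z), (9, z)}
Taking the intersection: {(16, t), (23, q), (33, n), (4, z)}
Taking the union: {(16, t), (2, k), (23, q), (33, n), (34, r), (35, a), (39, r), (4, z), (5, d), (6, w)}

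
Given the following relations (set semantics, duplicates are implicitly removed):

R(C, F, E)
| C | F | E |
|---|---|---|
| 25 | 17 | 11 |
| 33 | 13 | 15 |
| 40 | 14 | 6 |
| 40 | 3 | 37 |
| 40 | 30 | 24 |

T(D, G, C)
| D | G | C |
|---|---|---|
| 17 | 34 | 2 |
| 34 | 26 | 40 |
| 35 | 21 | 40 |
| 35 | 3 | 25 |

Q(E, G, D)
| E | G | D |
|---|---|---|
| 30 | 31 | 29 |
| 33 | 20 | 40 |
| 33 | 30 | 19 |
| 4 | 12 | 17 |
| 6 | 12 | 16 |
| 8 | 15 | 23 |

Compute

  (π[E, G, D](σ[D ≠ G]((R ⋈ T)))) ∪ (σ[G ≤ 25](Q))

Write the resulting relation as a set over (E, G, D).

R ⋈ T (natural join on C): {(25, 17, 11, 35, 3), (40, 14, 6, 34, 26), (40, 14, 6, 35, 21), (40, 3, 37, 34, 26), (40, 3, 37, 35, 21), (40, 30, 24, 34, 26), (40, 30, 24, 35, 21)}
σ[D ≠ G]: keep tuples satisfying D ≠ G → {(25, 17, 11, 35, 3), (40, 14, 6, 34, 26), (40, 14, 6, 35, 21), (40, 3, 37, 34, 26), (40, 3, 37, 35, 21), (40, 30, 24, 34, 26), (40, 30, 24, 35, 21)}
Projecting to E, G, D: {(11, 3, 35), (24, 21, 35), (24, 26, 34), (37, 21, 35), (37, 26, 34), (6, 21, 35), (6, 26, 34)}
σ[G ≤ 25]: keep tuples satisfying G ≤ 25 → {(33, 20, 40), (4, 12, 17), (6, 12, 16), (8, 15, 23)}
Set union of the two operands is {(11, 3, 35), (24, 21, 35), (24, 26, 34), (33, 20, 40), (37, 21, 35), (37, 26, 34), (4, 12, 17), (6, 12, 16), (6, 21, 35), (6, 26, 34), (8, 15, 23)}.

{(11, 3, 35), (24, 21, 35), (24, 26, 34), (33, 20, 40), (37, 21, 35), (37, 26, 34), (4, 12, 17), (6, 12, 16), (6, 21, 35), (6, 26, 34), (8, 15, 23)}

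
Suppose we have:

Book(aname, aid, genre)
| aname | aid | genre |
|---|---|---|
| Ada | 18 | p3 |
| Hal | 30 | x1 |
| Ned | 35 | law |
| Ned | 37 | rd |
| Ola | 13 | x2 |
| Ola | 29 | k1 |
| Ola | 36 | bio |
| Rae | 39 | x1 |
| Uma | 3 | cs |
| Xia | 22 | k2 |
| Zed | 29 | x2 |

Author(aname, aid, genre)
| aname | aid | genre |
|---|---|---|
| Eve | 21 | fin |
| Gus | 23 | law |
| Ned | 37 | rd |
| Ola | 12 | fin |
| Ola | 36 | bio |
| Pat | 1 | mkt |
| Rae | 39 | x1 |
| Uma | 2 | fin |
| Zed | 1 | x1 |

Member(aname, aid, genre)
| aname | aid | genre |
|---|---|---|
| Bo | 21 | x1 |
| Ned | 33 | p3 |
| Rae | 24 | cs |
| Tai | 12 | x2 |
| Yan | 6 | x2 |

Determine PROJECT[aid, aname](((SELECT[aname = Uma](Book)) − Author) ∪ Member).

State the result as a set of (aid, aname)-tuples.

{(12, Tai), (21, Bo), (24, Rae), (3, Uma), (33, Ned), (6, Yan)}

σ[aname = Uma]: keep tuples satisfying aname = Uma → {(Uma, 3, cs)}
Taking the difference: {(Uma, 3, cs)}
Taking the union: {(Bo, 21, x1), (Ned, 33, p3), (Rae, 24, cs), (Tai, 12, x2), (Uma, 3, cs), (Yan, 6, x2)}
π_{aid, aname} gives {(12, Tai), (21, Bo), (24, Rae), (3, Uma), (33, Ned), (6, Yan)}.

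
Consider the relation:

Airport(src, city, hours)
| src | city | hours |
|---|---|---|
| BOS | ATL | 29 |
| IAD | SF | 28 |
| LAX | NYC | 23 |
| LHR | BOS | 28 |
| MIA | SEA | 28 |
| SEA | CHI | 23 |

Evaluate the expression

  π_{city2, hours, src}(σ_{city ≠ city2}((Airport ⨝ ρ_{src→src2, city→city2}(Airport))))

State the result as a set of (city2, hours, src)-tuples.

ρ[src→src2, city→city2]: schema becomes (src2, city2, hours); tuples unchanged.
Natural join on hours: {(BOS, ATL, 29, BOS, ATL), (IAD, SF, 28, IAD, SF), (IAD, SF, 28, LHR, BOS), (IAD, SF, 28, MIA, SEA), (LAX, NYC, 23, LAX, NYC), (LAX, NYC, 23, SEA, CHI), (LHR, BOS, 28, IAD, SF), (LHR, BOS, 28, LHR, BOS), (LHR, BOS, 28, MIA, SEA), (MIA, SEA, 28, IAD, SF), (MIA, SEA, 28, LHR, BOS), (MIA, SEA, 28, MIA, SEA), (SEA, CHI, 23, LAX, NYC), (SEA, CHI, 23, SEA, CHI)}
Apply σ_{city ≠ city2}; surviving tuples: {(IAD, SF, 28, LHR, BOS), (IAD, SF, 28, MIA, SEA), (LAX, NYC, 23, SEA, CHI), (LHR, BOS, 28, IAD, SF), (LHR, BOS, 28, MIA, SEA), (MIA, SEA, 28, IAD, SF), (MIA, SEA, 28, LHR, BOS), (SEA, CHI, 23, LAX, NYC)}
π[city2, hours, src]: project onto (city2, hours, src) → {(BOS, 28, IAD), (BOS, 28, MIA), (CHI, 23, LAX), (NYC, 23, SEA), (SEA, 28, IAD), (SEA, 28, LHR), (SF, 28, LHR), (SF, 28, MIA)}

{(BOS, 28, IAD), (BOS, 28, MIA), (CHI, 23, LAX), (NYC, 23, SEA), (SEA, 28, IAD), (SEA, 28, LHR), (SF, 28, LHR), (SF, 28, MIA)}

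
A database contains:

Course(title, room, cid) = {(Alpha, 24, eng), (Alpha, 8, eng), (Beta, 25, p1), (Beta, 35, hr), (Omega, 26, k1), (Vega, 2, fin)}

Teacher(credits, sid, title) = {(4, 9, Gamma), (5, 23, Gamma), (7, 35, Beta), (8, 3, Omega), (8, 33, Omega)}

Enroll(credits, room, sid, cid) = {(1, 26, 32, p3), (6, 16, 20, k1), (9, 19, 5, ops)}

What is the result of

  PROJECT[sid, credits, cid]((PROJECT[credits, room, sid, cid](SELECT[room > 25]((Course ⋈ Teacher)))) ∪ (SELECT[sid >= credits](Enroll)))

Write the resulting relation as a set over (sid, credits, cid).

Course ⋈ Teacher (natural join on title): {(Beta, 25, p1, 7, 35), (Beta, 35, hr, 7, 35), (Omega, 26, k1, 8, 3), (Omega, 26, k1, 8, 33)}
Apply σ_{room > 25}; surviving tuples: {(Beta, 35, hr, 7, 35), (Omega, 26, k1, 8, 3), (Omega, 26, k1, 8, 33)}
π_{credits, room, sid, cid} gives {(7, 35, 35, hr), (8, 26, 3, k1), (8, 26, 33, k1)}.
Apply σ_{sid >= credits}; surviving tuples: {(1, 26, 32, p3), (6, 16, 20, k1)}
Taking the union: {(1, 26, 32, p3), (6, 16, 20, k1), (7, 35, 35, hr), (8, 26, 3, k1), (8, 26, 33, k1)}
π_{sid, credits, cid} gives {(20, 6, k1), (3, 8, k1), (32, 1, p3), (33, 8, k1), (35, 7, hr)}.

{(20, 6, k1), (3, 8, k1), (32, 1, p3), (33, 8, k1), (35, 7, hr)}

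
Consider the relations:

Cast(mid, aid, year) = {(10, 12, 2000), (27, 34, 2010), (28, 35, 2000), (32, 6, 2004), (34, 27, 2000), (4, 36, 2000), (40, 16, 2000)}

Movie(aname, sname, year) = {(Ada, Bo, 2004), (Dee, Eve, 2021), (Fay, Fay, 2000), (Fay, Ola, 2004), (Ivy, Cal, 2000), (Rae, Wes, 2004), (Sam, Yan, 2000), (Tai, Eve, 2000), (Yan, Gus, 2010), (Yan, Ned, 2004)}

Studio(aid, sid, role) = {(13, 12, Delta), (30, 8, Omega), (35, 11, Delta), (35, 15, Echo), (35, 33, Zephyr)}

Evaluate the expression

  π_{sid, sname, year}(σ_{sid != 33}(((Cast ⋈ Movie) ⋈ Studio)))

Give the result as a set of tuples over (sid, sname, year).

{(11, Cal, 2000), (11, Eve, 2000), (11, Fay, 2000), (11, Yan, 2000), (15, Cal, 2000), (15, Eve, 2000), (15, Fay, 2000), (15, Yan, 2000)}

Cast ⋈ Movie (natural join on year): {(10, 12, 2000, Fay, Fay), (10, 12, 2000, Ivy, Cal), (10, 12, 2000, Sam, Yan), (10, 12, 2000, Tai, Eve), (27, 34, 2010, Yan, Gus), (28, 35, 2000, Fay, Fay), (28, 35, 2000, Ivy, Cal), (28, 35, 2000, Sam, Yan), (28, 35, 2000, Tai, Eve), (32, 6, 2004, Ada, Bo), (32, 6, 2004, Fay, Ola), (32, 6, 2004, Rae, Wes), (32, 6, 2004, Yan, Ned), (34, 27, 2000, Fay, Fay), (34, 27, 2000, Ivy, Cal), (34, 27, 2000, Sam, Yan), (34, 27, 2000, Tai, Eve), (4, 36, 2000, Fay, Fay), (4, 36, 2000, Ivy, Cal), (4, 36, 2000, Sam, Yan), (4, 36, 2000, Tai, Eve), (40, 16, 2000, Fay, Fay), (40, 16, 2000, Ivy, Cal), (40, 16, 2000, Sam, Yan), (40, 16, 2000, Tai, Eve)}
(Cast ⋈ Movie) ⋈ Studio (natural join on aid): {(28, 35, 2000, Fay, Fay, 11, Delta), (28, 35, 2000, Fay, Fay, 15, Echo), (28, 35, 2000, Fay, Fay, 33, Zephyr), (28, 35, 2000, Ivy, Cal, 11, Delta), (28, 35, 2000, Ivy, Cal, 15, Echo), (28, 35, 2000, Ivy, Cal, 33, Zephyr), (28, 35, 2000, Sam, Yan, 11, Delta), (28, 35, 2000, Sam, Yan, 15, Echo), (28, 35, 2000, Sam, Yan, 33, Zephyr), (28, 35, 2000, Tai, Eve, 11, Delta), (28, 35, 2000, Tai, Eve, 15, Echo), (28, 35, 2000, Tai, Eve, 33, Zephyr)}
Filtering on sid != 33 leaves {(28, 35, 2000, Fay, Fay, 11, Delta), (28, 35, 2000, Fay, Fay, 15, Echo), (28, 35, 2000, Ivy, Cal, 11, Delta), (28, 35, 2000, Ivy, Cal, 15, Echo), (28, 35, 2000, Sam, Yan, 11, Delta), (28, 35, 2000, Sam, Yan, 15, Echo), (28, 35, 2000, Tai, Eve, 11, Delta), (28, 35, 2000, Tai, Eve, 15, Echo)}.
π_{sid, sname, year} gives {(11, Cal, 2000), (11, Eve, 2000), (11, Fay, 2000), (11, Yan, 2000), (15, Cal, 2000), (15, Eve, 2000), (15, Fay, 2000), (15, Yan, 2000)}.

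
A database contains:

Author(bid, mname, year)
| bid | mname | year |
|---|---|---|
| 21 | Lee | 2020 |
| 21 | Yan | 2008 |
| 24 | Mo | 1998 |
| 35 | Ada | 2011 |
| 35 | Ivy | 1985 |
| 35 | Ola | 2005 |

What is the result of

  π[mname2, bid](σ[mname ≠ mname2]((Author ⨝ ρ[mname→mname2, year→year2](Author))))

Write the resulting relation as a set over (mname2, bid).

{(Ada, 35), (Ivy, 35), (Lee, 21), (Ola, 35), (Yan, 21)}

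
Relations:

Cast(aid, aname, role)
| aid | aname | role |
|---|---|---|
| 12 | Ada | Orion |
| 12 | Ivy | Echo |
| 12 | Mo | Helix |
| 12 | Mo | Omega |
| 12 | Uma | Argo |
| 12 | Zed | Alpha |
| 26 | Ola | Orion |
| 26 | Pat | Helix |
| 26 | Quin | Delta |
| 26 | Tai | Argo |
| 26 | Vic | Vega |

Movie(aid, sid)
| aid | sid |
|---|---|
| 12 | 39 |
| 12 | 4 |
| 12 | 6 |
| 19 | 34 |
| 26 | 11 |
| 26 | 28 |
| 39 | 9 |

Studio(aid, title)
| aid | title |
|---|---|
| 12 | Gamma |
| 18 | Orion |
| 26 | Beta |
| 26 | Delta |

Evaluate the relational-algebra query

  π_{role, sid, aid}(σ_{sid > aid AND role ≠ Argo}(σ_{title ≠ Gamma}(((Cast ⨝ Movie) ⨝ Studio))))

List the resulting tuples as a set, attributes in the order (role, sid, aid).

Natural join on aid: {(12, Ada, Orion, 39), (12, Ada, Orion, 4), (12, Ada, Orion, 6), (12, Ivy, Echo, 39), (12, Ivy, Echo, 4), (12, Ivy, Echo, 6), (12, Mo, Helix, 39), (12, Mo, Helix, 4), (12, Mo, Helix, 6), (12, Mo, Omega, 39), (12, Mo, Omega, 4), (12, Mo, Omega, 6), (12, Uma, Argo, 39), (12, Uma, Argo, 4), (12, Uma, Argo, 6), (12, Zed, Alpha, 39), (12, Zed, Alpha, 4), (12, Zed, Alpha, 6), (26, Ola, Orion, 11), (26, Ola, Orion, 28), (26, Pat, Helix, 11), (26, Pat, Helix, 28), (26, Quin, Delta, 11), (26, Quin, Delta, 28), (26, Tai, Argo, 11), (26, Tai, Argo, 28), (26, Vic, Vega, 11), (26, Vic, Vega, 28)}
Natural join on aid: {(12, Ada, Orion, 39, Gamma), (12, Ada, Orion, 4, Gamma), (12, Ada, Orion, 6, Gamma), (12, Ivy, Echo, 39, Gamma), (12, Ivy, Echo, 4, Gamma), (12, Ivy, Echo, 6, Gamma), (12, Mo, Helix, 39, Gamma), (12, Mo, Helix, 4, Gamma), (12, Mo, Helix, 6, Gamma), (12, Mo, Omega, 39, Gamma), (12, Mo, Omega, 4, Gamma), (12, Mo, Omega, 6, Gamma), (12, Uma, Argo, 39, Gamma), (12, Uma, Argo, 4, Gamma), (12, Uma, Argo, 6, Gamma), (12, Zed, Alpha, 39, Gamma), (12, Zed, Alpha, 4, Gamma), (12, Zed, Alpha, 6, Gamma), (26, Ola, Orion, 11, Beta), (26, Ola, Orion, 11, Delta), (26, Ola, Orion, 28, Beta), (26, Ola, Orion, 28, Delta), (26, Pat, Helix, 11, Beta), (26, Pat, Helix, 11, Delta), (26, Pat, Helix, 28, Beta), (26, Pat, Helix, 28, Delta), (26, Quin, Delta, 11, Beta), (26, Quin, Delta, 11, Delta), (26, Quin, Delta, 28, Beta), (26, Quin, Delta, 28, Delta), (26, Tai, Argo, 11, Beta), (26, Tai, Argo, 11, Delta), (26, Tai, Argo, 28, Beta), (26, Tai, Argo, 28, Delta), (26, Vic, Vega, 11, Beta), (26, Vic, Vega, 11, Delta), (26, Vic, Vega, 28, Beta), (26, Vic, Vega, 28, Delta)}
Selection title ≠ Gamma: {(26, Ola, Orion, 11, Beta), (26, Ola, Orion, 11, Delta), (26, Ola, Orion, 28, Beta), (26, Ola, Orion, 28, Delta), (26, Pat, Helix, 11, Beta), (26, Pat, Helix, 11, Delta), (26, Pat, Helix, 28, Beta), (26, Pat, Helix, 28, Delta), (26, Quin, Delta, 11, Beta), (26, Quin, Delta, 11, Delta), (26, Quin, Delta, 28, Beta), (26, Quin, Delta, 28, Delta), (26, Tai, Argo, 11, Beta), (26, Tai, Argo, 11, Delta), (26, Tai, Argo, 28, Beta), (26, Tai, Argo, 28, Delta), (26, Vic, Vega, 11, Beta), (26, Vic, Vega, 11, Delta), (26, Vic, Vega, 28, Beta), (26, Vic, Vega, 28, Delta)}
Selection sid > aid AND role ≠ Argo: {(26, Ola, Orion, 28, Beta), (26, Ola, Orion, 28, Delta), (26, Pat, Helix, 28, Beta), (26, Pat, Helix, 28, Delta), (26, Quin, Delta, 28, Beta), (26, Quin, Delta, 28, Delta), (26, Vic, Vega, 28, Beta), (26, Vic, Vega, 28, Delta)}
Projecting to role, sid, aid (4 duplicate(s) eliminated): {(Delta, 28, 26), (Helix, 28, 26), (Orion, 28, 26), (Vega, 28, 26)}

{(Delta, 28, 26), (Helix, 28, 26), (Orion, 28, 26), (Vega, 28, 26)}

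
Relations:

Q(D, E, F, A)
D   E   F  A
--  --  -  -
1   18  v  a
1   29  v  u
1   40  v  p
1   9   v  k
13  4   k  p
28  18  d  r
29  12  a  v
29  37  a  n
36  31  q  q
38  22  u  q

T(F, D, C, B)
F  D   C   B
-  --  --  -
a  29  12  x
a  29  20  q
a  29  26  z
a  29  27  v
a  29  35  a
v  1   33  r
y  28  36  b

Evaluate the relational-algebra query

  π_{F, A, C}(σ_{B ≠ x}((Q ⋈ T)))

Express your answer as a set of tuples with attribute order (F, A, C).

Q ⋈ T (natural join on D, F): {(1, 18, v, a, 33, r), (1, 29, v, u, 33, r), (1, 40, v, p, 33, r), (1, 9, v, k, 33, r), (29, 12, a, v, 12, x), (29, 12, a, v, 20, q), (29, 12, a, v, 26, z), (29, 12, a, v, 27, v), (29, 12, a, v, 35, a), (29, 37, a, n, 12, x), (29, 37, a, n, 20, q), (29, 37, a, n, 26, z), (29, 37, a, n, 27, v), (29, 37, a, n, 35, a)}
Apply σ_{B ≠ x}; surviving tuples: {(1, 18, v, a, 33, r), (1, 29, v, u, 33, r), (1, 40, v, p, 33, r), (1, 9, v, k, 33, r), (29, 12, a, v, 20, q), (29, 12, a, v, 26, z), (29, 12, a, v, 27, v), (29, 12, a, v, 35, a), (29, 37, a, n, 20, q), (29, 37, a, n, 26, z), (29, 37, a, n, 27, v), (29, 37, a, n, 35, a)}
Keep only column(s) F, A, C: {(a, n, 20), (a, n, 26), (a, n, 27), (a, n, 35), (a, v, 20), (a, v, 26), (a, v, 27), (a, v, 35), (v, a, 33), (v, k, 33), (v, p, 33), (v, u, 33)}

{(a, n, 20), (a, n, 26), (a, n, 27), (a, n, 35), (a, v, 20), (a, v, 26), (a, v, 27), (a, v, 35), (v, a, 33), (v, k, 33), (v, p, 33), (v, u, 33)}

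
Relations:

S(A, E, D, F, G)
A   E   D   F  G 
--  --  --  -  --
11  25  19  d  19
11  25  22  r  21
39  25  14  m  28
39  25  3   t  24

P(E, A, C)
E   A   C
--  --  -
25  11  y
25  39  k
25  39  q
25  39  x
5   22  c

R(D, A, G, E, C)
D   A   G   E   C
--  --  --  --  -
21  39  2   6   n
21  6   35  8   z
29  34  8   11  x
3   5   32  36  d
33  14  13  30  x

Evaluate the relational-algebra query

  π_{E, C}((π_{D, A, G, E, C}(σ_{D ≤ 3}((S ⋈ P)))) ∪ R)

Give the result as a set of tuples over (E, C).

{(11, x), (25, k), (25, q), (25, x), (30, x), (36, d), (6, n), (8, z)}

Natural join on A, E: {(11, 25, 19, d, 19, y), (11, 25, 22, r, 21, y), (39, 25, 14, m, 28, k), (39, 25, 14, m, 28, q), (39, 25, 14, m, 28, x), (39, 25, 3, t, 24, k), (39, 25, 3, t, 24, q), (39, 25, 3, t, 24, x)}
Filtering on D ≤ 3 leaves {(39, 25, 3, t, 24, k), (39, 25, 3, t, 24, q), (39, 25, 3, t, 24, x)}.
Projecting to D, A, G, E, C: {(3, 39, 24, 25, k), (3, 39, 24, 25, q), (3, 39, 24, 25, x)}
Union: {(3, 39, 24, 25, k), (3, 39, 24, 25, q), (3, 39, 24, 25, x)} with {(21, 39, 2, 6, n), (21, 6, 35, 8, z), (29, 34, 8, 11, x), (3, 5, 32, 36, d), (33, 14, 13, 30, x)} → {(21, 39, 2, 6, n), (21, 6, 35, 8, z), (29, 34, 8, 11, x), (3, 39, 24, 25, k), (3, 39, 24, 25, q), (3, 39, 24, 25, x), (3, 5, 32, 36, d), (33, 14, 13, 30, x)}
Projecting to E, C: {(11, x), (25, k), (25, q), (25, x), (30, x), (36, d), (6, n), (8, z)}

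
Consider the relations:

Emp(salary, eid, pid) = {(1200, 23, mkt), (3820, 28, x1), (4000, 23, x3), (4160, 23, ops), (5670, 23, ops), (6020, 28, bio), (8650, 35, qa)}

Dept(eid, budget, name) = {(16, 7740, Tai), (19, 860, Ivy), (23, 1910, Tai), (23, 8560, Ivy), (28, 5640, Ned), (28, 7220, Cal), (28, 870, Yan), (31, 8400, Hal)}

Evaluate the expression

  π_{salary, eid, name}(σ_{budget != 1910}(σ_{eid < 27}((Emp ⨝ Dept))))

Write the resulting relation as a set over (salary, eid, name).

Joining Emp and Dept on eid yields {(1200, 23, mkt, 1910, Tai), (1200, 23, mkt, 8560, Ivy), (3820, 28, x1, 5640, Ned), (3820, 28, x1, 7220, Cal), (3820, 28, x1, 870, Yan), (4000, 23, x3, 1910, Tai), (4000, 23, x3, 8560, Ivy), (4160, 23, ops, 1910, Tai), (4160, 23, ops, 8560, Ivy), (5670, 23, ops, 1910, Tai), (5670, 23, ops, 8560, Ivy), (6020, 28, bio, 5640, Ned), (6020, 28, bio, 7220, Cal), (6020, 28, bio, 870, Yan)}.
Filtering on eid < 27 leaves {(1200, 23, mkt, 1910, Tai), (1200, 23, mkt, 8560, Ivy), (4000, 23, x3, 1910, Tai), (4000, 23, x3, 8560, Ivy), (4160, 23, ops, 1910, Tai), (4160, 23, ops, 8560, Ivy), (5670, 23, ops, 1910, Tai), (5670, 23, ops, 8560, Ivy)}.
Filtering on budget != 1910 leaves {(1200, 23, mkt, 8560, Ivy), (4000, 23, x3, 8560, Ivy), (4160, 23, ops, 8560, Ivy), (5670, 23, ops, 8560, Ivy)}.
π[salary, eid, name]: project onto (salary, eid, name) → {(1200, 23, Ivy), (4000, 23, Ivy), (4160, 23, Ivy), (5670, 23, Ivy)}

{(1200, 23, Ivy), (4000, 23, Ivy), (4160, 23, Ivy), (5670, 23, Ivy)}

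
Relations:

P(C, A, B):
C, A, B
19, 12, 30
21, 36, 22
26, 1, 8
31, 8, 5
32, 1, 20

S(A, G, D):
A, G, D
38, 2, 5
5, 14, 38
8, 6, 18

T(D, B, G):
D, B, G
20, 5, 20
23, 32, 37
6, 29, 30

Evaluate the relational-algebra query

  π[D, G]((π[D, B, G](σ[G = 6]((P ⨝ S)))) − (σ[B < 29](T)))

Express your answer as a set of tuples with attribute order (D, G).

{(18, 6)}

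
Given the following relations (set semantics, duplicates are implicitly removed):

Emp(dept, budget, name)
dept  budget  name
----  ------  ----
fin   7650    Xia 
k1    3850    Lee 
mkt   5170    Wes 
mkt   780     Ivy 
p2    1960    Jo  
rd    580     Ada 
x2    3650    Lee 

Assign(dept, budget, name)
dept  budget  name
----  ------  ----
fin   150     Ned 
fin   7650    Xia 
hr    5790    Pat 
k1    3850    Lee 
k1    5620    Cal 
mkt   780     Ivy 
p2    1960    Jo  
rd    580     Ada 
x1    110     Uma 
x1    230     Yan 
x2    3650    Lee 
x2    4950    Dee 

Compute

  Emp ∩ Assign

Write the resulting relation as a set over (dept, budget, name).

{(fin, 7650, Xia), (k1, 3850, Lee), (mkt, 780, Ivy), (p2, 1960, Jo), (rd, 580, Ada), (x2, 3650, Lee)}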